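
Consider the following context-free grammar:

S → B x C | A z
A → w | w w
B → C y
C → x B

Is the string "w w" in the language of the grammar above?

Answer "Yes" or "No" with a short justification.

No - no valid derivation exists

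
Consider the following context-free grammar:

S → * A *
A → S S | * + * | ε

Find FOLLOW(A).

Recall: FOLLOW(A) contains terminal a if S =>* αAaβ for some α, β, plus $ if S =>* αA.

We compute FOLLOW(A) using the standard algorithm.
FOLLOW(S) starts with {$}.
FIRST(A) = {*, ε}
FIRST(S) = {*}
FOLLOW(A) = {*}
FOLLOW(S) = {$, *}
Therefore, FOLLOW(A) = {*}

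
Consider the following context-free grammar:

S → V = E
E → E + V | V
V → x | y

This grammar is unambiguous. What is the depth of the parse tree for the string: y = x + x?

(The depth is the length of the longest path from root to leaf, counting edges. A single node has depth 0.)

4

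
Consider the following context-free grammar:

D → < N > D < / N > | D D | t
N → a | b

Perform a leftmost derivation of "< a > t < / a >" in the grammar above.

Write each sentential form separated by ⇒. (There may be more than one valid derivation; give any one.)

D ⇒ < N > D < / N > ⇒ < a > D < / N > ⇒ < a > t < / N > ⇒ < a > t < / a >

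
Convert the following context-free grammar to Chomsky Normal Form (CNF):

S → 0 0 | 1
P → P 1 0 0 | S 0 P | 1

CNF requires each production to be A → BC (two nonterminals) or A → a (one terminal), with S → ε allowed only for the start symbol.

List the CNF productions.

T0 → 0; S → 1; T1 → 1; P → 1; S → T0 T0; P → P X0; X0 → T1 X1; X1 → T0 T0; P → S X2; X2 → T0 P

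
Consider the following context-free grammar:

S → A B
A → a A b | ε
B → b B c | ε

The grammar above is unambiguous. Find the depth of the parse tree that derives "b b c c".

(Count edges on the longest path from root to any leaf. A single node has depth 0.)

4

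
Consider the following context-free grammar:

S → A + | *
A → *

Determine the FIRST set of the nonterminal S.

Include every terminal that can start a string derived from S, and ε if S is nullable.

We compute FIRST(S) using the standard algorithm.
FIRST(A) = {*}
FIRST(S) = {*}
Therefore, FIRST(S) = {*}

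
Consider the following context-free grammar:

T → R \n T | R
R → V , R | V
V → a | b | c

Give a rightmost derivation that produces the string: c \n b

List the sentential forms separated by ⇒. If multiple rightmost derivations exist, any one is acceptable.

T ⇒ R \n T ⇒ R \n R ⇒ R \n V ⇒ R \n b ⇒ V \n b ⇒ c \n b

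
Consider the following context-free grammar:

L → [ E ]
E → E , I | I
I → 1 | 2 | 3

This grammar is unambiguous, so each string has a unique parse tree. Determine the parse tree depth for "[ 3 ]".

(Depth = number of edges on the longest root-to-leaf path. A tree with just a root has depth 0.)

3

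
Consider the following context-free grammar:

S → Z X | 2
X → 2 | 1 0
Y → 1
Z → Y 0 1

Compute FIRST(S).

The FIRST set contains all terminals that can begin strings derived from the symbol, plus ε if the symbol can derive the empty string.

We compute FIRST(S) using the standard algorithm.
FIRST(S) = {1, 2}
FIRST(X) = {1, 2}
FIRST(Y) = {1}
FIRST(Z) = {1}
Therefore, FIRST(S) = {1, 2}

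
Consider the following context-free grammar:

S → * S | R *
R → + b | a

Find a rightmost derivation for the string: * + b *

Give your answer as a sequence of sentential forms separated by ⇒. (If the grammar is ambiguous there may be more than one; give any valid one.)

S ⇒ * S ⇒ * R * ⇒ * + b *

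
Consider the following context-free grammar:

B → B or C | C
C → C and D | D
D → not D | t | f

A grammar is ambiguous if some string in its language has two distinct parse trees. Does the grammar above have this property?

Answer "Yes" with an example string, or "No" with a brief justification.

No - the grammar is unambiguous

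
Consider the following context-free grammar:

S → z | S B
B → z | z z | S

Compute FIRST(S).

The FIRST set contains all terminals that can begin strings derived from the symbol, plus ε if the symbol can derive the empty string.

We compute FIRST(S) using the standard algorithm.
FIRST(B) = {z}
FIRST(S) = {z}
Therefore, FIRST(S) = {z}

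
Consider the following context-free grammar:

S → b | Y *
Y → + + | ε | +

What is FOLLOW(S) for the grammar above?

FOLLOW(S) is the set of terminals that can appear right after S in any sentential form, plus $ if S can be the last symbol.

We compute FOLLOW(S) using the standard algorithm.
FOLLOW(S) starts with {$}.
FIRST(S) = {*, +, b}
FIRST(Y) = {+, ε}
FOLLOW(S) = {$}
FOLLOW(Y) = {*}
Therefore, FOLLOW(S) = {$}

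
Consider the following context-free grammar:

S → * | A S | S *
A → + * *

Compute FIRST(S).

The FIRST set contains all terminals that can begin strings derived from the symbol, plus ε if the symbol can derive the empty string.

We compute FIRST(S) using the standard algorithm.
FIRST(A) = {+}
FIRST(S) = {*, +}
Therefore, FIRST(S) = {*, +}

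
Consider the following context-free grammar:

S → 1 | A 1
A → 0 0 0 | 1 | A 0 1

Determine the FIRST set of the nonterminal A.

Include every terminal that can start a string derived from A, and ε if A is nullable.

We compute FIRST(A) using the standard algorithm.
FIRST(A) = {0, 1}
FIRST(S) = {0, 1}
Therefore, FIRST(A) = {0, 1}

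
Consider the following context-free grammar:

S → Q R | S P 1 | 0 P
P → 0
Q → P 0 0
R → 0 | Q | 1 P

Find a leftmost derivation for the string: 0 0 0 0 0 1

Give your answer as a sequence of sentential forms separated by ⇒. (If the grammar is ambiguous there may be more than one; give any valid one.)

S ⇒ S P 1 ⇒ Q R P 1 ⇒ P 0 0 R P 1 ⇒ 0 0 0 R P 1 ⇒ 0 0 0 0 P 1 ⇒ 0 0 0 0 0 1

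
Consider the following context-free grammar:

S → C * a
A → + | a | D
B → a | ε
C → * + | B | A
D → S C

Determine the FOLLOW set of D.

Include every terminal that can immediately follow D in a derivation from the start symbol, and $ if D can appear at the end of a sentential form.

We compute FOLLOW(D) using the standard algorithm.
FOLLOW(S) starts with {$}.
FIRST(A) = {*, +, a}
FIRST(B) = {a, ε}
FIRST(C) = {*, +, a, ε}
FIRST(D) = {*, +, a}
FIRST(S) = {*, +, a}
FOLLOW(A) = {*}
FOLLOW(B) = {*}
FOLLOW(C) = {*}
FOLLOW(D) = {*}
FOLLOW(S) = {$, *, +, a}
Therefore, FOLLOW(D) = {*}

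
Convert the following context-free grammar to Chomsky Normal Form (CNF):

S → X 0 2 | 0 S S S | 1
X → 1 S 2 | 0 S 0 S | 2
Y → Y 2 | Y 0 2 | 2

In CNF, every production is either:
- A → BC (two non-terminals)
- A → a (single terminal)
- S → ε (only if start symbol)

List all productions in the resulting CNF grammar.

T0 → 0; T2 → 2; S → 1; T1 → 1; X → 2; Y → 2; S → X X0; X0 → T0 T2; S → T0 X1; X1 → S X2; X2 → S S; X → T1 X3; X3 → S T2; X → T0 X4; X4 → S X5; X5 → T0 S; Y → Y T2; Y → Y X6; X6 → T0 T2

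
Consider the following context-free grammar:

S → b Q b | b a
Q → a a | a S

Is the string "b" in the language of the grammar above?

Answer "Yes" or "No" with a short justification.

No - no valid derivation exists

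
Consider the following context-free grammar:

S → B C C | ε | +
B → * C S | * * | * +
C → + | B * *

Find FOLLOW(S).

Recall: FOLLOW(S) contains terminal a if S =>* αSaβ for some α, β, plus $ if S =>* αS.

We compute FOLLOW(S) using the standard algorithm.
FOLLOW(S) starts with {$}.
FIRST(B) = {*}
FIRST(C) = {*, +}
FIRST(S) = {*, +, ε}
FOLLOW(B) = {*, +}
FOLLOW(C) = {$, *, +}
FOLLOW(S) = {$, *, +}
Therefore, FOLLOW(S) = {$, *, +}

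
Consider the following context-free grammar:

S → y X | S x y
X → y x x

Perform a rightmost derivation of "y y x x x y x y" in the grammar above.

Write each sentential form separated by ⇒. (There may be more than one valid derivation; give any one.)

S ⇒ S x y ⇒ S x y x y ⇒ y X x y x y ⇒ y y x x x y x y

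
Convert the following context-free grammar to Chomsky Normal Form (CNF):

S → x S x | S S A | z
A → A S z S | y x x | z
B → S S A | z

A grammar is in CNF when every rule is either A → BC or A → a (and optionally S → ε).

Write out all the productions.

TX → x; S → z; TZ → z; TY → y; A → z; B → z; S → TX X0; X0 → S TX; S → S X1; X1 → S A; A → A X2; X2 → S X3; X3 → TZ S; A → TY X4; X4 → TX TX; B → S X5; X5 → S A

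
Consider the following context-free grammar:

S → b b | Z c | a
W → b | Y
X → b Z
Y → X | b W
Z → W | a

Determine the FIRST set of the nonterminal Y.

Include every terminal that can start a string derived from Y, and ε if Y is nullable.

We compute FIRST(Y) using the standard algorithm.
FIRST(S) = {a, b}
FIRST(W) = {b}
FIRST(X) = {b}
FIRST(Y) = {b}
FIRST(Z) = {a, b}
Therefore, FIRST(Y) = {b}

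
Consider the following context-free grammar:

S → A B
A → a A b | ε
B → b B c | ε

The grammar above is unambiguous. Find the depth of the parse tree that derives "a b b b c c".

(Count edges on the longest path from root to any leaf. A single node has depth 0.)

4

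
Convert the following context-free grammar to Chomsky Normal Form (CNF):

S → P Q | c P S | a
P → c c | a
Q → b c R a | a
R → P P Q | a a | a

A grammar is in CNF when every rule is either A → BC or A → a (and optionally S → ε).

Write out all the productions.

TC → c; S → a; P → a; TB → b; TA → a; Q → a; R → a; S → P Q; S → TC X0; X0 → P S; P → TC TC; Q → TB X1; X1 → TC X2; X2 → R TA; R → P X3; X3 → P Q; R → TA TA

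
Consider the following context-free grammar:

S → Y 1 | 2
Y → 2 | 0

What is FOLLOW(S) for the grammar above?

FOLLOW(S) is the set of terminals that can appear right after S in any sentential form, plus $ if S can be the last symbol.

We compute FOLLOW(S) using the standard algorithm.
FOLLOW(S) starts with {$}.
FIRST(S) = {0, 2}
FIRST(Y) = {0, 2}
FOLLOW(S) = {$}
FOLLOW(Y) = {1}
Therefore, FOLLOW(S) = {$}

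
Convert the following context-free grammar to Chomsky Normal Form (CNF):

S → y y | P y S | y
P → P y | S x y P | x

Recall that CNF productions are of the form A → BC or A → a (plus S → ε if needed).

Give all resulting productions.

TY → y; S → y; TX → x; P → x; S → TY TY; S → P X0; X0 → TY S; P → P TY; P → S X1; X1 → TX X2; X2 → TY P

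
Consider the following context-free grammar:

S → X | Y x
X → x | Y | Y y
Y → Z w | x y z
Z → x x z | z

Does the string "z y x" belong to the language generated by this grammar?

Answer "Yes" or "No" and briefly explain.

No - no valid derivation exists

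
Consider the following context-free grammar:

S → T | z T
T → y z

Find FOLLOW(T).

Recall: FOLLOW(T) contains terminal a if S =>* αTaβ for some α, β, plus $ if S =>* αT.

We compute FOLLOW(T) using the standard algorithm.
FOLLOW(S) starts with {$}.
FIRST(S) = {y, z}
FIRST(T) = {y}
FOLLOW(S) = {$}
FOLLOW(T) = {$}
Therefore, FOLLOW(T) = {$}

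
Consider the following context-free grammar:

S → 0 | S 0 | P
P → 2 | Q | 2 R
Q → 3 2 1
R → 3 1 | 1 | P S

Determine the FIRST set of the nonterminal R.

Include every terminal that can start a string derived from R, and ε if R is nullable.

We compute FIRST(R) using the standard algorithm.
FIRST(P) = {2, 3}
FIRST(Q) = {3}
FIRST(R) = {1, 2, 3}
FIRST(S) = {0, 2, 3}
Therefore, FIRST(R) = {1, 2, 3}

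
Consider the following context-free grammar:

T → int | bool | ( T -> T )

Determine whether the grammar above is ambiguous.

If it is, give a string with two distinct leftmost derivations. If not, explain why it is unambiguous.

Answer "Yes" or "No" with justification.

No - the grammar is unambiguous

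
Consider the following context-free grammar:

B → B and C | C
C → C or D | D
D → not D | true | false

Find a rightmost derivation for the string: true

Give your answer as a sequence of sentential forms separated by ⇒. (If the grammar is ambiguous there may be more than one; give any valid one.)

B ⇒ C ⇒ D ⇒ true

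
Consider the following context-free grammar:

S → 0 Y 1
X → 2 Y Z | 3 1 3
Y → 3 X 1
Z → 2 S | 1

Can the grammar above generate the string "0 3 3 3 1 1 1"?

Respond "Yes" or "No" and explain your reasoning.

No - no valid derivation exists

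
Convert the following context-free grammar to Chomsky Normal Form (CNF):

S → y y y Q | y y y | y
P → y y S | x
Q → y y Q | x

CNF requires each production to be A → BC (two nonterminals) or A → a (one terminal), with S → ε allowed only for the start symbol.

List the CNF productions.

TY → y; S → y; P → x; Q → x; S → TY X0; X0 → TY X1; X1 → TY Q; S → TY X2; X2 → TY TY; P → TY X3; X3 → TY S; Q → TY X4; X4 → TY Q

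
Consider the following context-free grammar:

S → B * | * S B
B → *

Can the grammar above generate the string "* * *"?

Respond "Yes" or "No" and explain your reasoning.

No - no valid derivation exists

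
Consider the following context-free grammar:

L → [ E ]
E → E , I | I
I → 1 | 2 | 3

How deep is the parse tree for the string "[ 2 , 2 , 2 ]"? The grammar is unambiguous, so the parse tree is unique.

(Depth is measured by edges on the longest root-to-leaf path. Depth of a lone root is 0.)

5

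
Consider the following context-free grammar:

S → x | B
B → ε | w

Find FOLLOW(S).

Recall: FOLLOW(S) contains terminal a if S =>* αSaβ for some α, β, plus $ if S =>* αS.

We compute FOLLOW(S) using the standard algorithm.
FOLLOW(S) starts with {$}.
FIRST(B) = {w, ε}
FIRST(S) = {w, x, ε}
FOLLOW(B) = {$}
FOLLOW(S) = {$}
Therefore, FOLLOW(S) = {$}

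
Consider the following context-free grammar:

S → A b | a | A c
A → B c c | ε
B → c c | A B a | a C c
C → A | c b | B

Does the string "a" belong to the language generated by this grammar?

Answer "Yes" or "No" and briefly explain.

Yes - a valid derivation exists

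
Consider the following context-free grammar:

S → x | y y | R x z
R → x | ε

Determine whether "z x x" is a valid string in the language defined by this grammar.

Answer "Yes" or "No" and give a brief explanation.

No - no valid derivation exists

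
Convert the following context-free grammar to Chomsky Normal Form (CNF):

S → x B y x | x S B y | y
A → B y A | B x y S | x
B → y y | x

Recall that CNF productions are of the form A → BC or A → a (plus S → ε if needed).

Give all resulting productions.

TX → x; TY → y; S → y; A → x; B → x; S → TX X0; X0 → B X1; X1 → TY TX; S → TX X2; X2 → S X3; X3 → B TY; A → B X4; X4 → TY A; A → B X5; X5 → TX X6; X6 → TY S; B → TY TY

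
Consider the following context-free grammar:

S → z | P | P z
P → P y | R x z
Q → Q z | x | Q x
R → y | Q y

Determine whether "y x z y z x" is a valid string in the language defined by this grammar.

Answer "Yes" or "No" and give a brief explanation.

No - no valid derivation exists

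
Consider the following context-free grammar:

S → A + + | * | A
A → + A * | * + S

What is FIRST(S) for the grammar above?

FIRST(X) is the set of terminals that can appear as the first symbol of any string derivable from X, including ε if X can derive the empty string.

We compute FIRST(S) using the standard algorithm.
FIRST(A) = {*, +}
FIRST(S) = {*, +}
Therefore, FIRST(S) = {*, +}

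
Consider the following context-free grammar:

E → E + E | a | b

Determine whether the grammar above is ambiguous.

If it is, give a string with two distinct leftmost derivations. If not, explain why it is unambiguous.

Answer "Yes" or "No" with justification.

Yes - the string 'a + a + a' has two distinct leftmost derivations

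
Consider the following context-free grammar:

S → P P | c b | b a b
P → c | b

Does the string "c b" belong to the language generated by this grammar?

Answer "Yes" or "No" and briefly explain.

Yes - a valid derivation exists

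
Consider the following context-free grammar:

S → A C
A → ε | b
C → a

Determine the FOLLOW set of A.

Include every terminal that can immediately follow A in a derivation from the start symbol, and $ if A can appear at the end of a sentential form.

We compute FOLLOW(A) using the standard algorithm.
FOLLOW(S) starts with {$}.
FIRST(A) = {b, ε}
FIRST(C) = {a}
FIRST(S) = {a, b}
FOLLOW(A) = {a}
FOLLOW(C) = {$}
FOLLOW(S) = {$}
Therefore, FOLLOW(A) = {a}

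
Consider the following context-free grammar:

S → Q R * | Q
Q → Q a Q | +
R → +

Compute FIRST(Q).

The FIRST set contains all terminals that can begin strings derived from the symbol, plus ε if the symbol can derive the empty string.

We compute FIRST(Q) using the standard algorithm.
FIRST(Q) = {+}
FIRST(R) = {+}
FIRST(S) = {+}
Therefore, FIRST(Q) = {+}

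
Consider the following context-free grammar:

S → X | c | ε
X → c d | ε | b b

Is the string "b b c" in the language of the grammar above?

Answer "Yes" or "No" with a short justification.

No - no valid derivation exists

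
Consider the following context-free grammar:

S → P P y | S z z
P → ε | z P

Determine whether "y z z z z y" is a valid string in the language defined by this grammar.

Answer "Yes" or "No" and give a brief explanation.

No - no valid derivation exists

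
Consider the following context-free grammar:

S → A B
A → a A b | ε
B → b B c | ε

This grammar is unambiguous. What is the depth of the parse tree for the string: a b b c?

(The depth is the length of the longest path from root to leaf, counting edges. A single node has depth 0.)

3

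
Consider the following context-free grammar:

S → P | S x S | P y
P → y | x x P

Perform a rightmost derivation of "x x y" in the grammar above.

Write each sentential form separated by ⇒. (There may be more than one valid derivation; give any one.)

S ⇒ P ⇒ x x P ⇒ x x y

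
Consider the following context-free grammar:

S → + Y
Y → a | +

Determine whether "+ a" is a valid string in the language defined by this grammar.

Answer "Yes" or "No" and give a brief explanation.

Yes - a valid derivation exists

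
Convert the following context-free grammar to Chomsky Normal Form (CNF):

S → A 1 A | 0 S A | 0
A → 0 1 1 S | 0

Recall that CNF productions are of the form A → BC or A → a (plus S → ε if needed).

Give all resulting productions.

T1 → 1; T0 → 0; S → 0; A → 0; S → A X0; X0 → T1 A; S → T0 X1; X1 → S A; A → T0 X2; X2 → T1 X3; X3 → T1 S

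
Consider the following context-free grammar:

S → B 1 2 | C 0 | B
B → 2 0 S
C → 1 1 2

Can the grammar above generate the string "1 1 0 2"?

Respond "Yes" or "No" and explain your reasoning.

No - no valid derivation exists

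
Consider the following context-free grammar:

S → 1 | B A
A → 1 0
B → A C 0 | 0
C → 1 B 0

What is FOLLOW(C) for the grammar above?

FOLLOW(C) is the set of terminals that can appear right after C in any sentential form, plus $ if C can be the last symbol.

We compute FOLLOW(C) using the standard algorithm.
FOLLOW(S) starts with {$}.
FIRST(A) = {1}
FIRST(B) = {0, 1}
FIRST(C) = {1}
FIRST(S) = {0, 1}
FOLLOW(A) = {$, 1}
FOLLOW(B) = {0, 1}
FOLLOW(C) = {0}
FOLLOW(S) = {$}
Therefore, FOLLOW(C) = {0}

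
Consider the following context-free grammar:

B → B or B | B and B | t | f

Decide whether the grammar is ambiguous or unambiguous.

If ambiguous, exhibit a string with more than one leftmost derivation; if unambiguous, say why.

Ambiguous - the string 't and f and t or f or t and f' has two distinct leftmost derivations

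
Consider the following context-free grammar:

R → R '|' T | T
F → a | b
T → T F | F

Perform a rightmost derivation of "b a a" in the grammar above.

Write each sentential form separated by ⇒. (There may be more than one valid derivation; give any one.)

R ⇒ T ⇒ T F ⇒ T a ⇒ T F a ⇒ T a a ⇒ F a a ⇒ b a a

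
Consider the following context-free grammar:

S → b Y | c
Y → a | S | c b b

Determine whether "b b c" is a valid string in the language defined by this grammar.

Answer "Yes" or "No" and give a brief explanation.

Yes - a valid derivation exists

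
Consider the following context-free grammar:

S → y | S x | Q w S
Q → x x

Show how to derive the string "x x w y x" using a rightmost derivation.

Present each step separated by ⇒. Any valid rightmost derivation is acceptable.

S ⇒ S x ⇒ Q w S x ⇒ Q w y x ⇒ x x w y x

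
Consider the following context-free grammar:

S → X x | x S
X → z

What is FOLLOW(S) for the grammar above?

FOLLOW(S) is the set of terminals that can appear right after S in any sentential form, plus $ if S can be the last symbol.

We compute FOLLOW(S) using the standard algorithm.
FOLLOW(S) starts with {$}.
FIRST(S) = {x, z}
FIRST(X) = {z}
FOLLOW(S) = {$}
FOLLOW(X) = {x}
Therefore, FOLLOW(S) = {$}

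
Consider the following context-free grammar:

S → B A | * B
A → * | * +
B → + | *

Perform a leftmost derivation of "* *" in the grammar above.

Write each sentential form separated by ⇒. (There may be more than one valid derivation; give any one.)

S ⇒ B A ⇒ * A ⇒ * *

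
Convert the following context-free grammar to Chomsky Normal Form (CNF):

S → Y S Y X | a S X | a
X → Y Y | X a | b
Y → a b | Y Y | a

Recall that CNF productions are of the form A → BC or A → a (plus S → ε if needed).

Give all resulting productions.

TA → a; S → a; X → b; TB → b; Y → a; S → Y X0; X0 → S X1; X1 → Y X; S → TA X2; X2 → S X; X → Y Y; X → X TA; Y → TA TB; Y → Y Y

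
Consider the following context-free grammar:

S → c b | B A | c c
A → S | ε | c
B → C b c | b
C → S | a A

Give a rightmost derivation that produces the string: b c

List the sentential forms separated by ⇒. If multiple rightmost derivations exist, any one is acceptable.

S ⇒ B A ⇒ B c ⇒ b c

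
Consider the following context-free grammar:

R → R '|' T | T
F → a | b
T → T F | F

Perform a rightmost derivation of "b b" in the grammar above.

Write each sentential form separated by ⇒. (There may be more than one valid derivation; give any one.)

R ⇒ T ⇒ T F ⇒ T b ⇒ F b ⇒ b b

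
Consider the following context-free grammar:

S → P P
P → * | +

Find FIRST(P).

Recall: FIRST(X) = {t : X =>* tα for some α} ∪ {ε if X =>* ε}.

We compute FIRST(P) using the standard algorithm.
FIRST(P) = {*, +}
FIRST(S) = {*, +}
Therefore, FIRST(P) = {*, +}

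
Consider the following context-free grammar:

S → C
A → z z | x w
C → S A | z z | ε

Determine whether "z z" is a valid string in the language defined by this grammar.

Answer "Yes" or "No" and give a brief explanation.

Yes - a valid derivation exists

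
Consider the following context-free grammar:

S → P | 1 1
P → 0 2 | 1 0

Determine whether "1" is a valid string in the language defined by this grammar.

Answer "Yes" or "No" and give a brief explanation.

No - no valid derivation exists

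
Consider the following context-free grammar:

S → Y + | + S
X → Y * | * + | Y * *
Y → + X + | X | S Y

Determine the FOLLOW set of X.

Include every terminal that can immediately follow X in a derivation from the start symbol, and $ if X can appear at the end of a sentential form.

We compute FOLLOW(X) using the standard algorithm.
FOLLOW(S) starts with {$}.
FIRST(S) = {*, +}
FIRST(X) = {*, +}
FIRST(Y) = {*, +}
FOLLOW(S) = {$, *, +}
FOLLOW(X) = {*, +}
FOLLOW(Y) = {*, +}
Therefore, FOLLOW(X) = {*, +}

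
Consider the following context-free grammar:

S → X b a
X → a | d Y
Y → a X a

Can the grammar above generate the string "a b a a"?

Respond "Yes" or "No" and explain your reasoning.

No - no valid derivation exists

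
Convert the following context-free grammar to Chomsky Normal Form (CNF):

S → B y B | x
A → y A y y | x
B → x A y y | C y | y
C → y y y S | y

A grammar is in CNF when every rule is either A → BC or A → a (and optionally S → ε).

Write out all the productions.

TY → y; S → x; A → x; TX → x; B → y; C → y; S → B X0; X0 → TY B; A → TY X1; X1 → A X2; X2 → TY TY; B → TX X3; X3 → A X4; X4 → TY TY; B → C TY; C → TY X5; X5 → TY X6; X6 → TY S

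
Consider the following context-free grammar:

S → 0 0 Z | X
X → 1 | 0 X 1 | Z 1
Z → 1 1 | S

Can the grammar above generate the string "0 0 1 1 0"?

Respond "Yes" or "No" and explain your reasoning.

No - no valid derivation exists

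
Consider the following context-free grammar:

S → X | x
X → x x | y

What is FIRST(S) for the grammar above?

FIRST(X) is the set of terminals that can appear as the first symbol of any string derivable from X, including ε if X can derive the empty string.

We compute FIRST(S) using the standard algorithm.
FIRST(S) = {x, y}
FIRST(X) = {x, y}
Therefore, FIRST(S) = {x, y}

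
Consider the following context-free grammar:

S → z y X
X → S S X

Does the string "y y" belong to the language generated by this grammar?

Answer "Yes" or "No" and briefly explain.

No - no valid derivation exists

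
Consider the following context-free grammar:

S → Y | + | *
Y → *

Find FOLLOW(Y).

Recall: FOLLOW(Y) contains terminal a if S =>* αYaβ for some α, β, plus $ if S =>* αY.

We compute FOLLOW(Y) using the standard algorithm.
FOLLOW(S) starts with {$}.
FIRST(S) = {*, +}
FIRST(Y) = {*}
FOLLOW(S) = {$}
FOLLOW(Y) = {$}
Therefore, FOLLOW(Y) = {$}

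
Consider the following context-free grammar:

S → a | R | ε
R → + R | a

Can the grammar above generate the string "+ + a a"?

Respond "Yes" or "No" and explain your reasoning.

No - no valid derivation exists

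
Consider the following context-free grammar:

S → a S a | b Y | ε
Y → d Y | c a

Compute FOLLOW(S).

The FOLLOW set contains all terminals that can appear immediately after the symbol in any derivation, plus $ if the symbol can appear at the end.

We compute FOLLOW(S) using the standard algorithm.
FOLLOW(S) starts with {$}.
FIRST(S) = {a, b, ε}
FIRST(Y) = {c, d}
FOLLOW(S) = {$, a}
FOLLOW(Y) = {$, a}
Therefore, FOLLOW(S) = {$, a}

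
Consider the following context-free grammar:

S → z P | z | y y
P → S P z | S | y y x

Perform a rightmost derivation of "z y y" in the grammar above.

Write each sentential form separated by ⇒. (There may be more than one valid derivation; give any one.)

S ⇒ z P ⇒ z S ⇒ z y y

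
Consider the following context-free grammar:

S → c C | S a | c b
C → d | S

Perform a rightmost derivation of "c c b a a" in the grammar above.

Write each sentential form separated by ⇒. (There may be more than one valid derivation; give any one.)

S ⇒ c C ⇒ c S ⇒ c S a ⇒ c S a a ⇒ c c b a a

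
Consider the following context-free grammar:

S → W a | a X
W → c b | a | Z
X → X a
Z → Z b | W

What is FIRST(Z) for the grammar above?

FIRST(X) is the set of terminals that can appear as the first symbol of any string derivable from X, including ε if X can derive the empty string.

We compute FIRST(Z) using the standard algorithm.
FIRST(S) = {a, c}
FIRST(W) = {a, c}
FIRST(X) = {}
FIRST(Z) = {a, c}
Therefore, FIRST(Z) = {a, c}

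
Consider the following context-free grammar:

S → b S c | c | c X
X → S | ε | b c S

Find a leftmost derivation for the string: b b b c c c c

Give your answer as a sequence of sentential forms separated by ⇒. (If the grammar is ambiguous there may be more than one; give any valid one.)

S ⇒ b S c ⇒ b b S c c ⇒ b b b S c c c ⇒ b b b c c c c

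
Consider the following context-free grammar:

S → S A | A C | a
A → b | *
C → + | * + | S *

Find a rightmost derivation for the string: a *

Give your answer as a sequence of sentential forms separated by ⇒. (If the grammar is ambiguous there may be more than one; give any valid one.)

S ⇒ S A ⇒ S * ⇒ a *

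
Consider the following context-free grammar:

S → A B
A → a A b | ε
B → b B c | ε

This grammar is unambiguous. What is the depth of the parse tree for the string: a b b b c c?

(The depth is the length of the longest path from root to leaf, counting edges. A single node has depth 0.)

4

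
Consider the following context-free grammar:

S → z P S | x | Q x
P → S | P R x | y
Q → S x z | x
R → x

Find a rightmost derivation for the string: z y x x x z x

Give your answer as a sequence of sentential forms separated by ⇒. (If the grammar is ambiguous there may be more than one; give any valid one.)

S ⇒ z P S ⇒ z P Q x ⇒ z P S x z x ⇒ z P Q x x z x ⇒ z P x x x z x ⇒ z y x x x z x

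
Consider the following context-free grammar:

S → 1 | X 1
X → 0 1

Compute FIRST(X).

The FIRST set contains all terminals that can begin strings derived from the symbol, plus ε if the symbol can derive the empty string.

We compute FIRST(X) using the standard algorithm.
FIRST(S) = {0, 1}
FIRST(X) = {0}
Therefore, FIRST(X) = {0}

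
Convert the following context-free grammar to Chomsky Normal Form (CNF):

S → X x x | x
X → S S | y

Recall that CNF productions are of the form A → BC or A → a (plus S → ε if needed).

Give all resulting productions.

TX → x; S → x; X → y; S → X X0; X0 → TX TX; X → S S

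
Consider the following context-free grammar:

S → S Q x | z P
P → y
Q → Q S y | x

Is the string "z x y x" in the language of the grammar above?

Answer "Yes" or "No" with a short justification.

No - no valid derivation exists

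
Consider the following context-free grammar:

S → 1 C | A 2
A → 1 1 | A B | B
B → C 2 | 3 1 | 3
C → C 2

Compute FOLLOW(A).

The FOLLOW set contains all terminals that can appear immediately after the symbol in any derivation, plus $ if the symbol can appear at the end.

We compute FOLLOW(A) using the standard algorithm.
FOLLOW(S) starts with {$}.
FIRST(A) = {1, 3}
FIRST(B) = {3}
FIRST(C) = {}
FIRST(S) = {1, 3}
FOLLOW(A) = {2, 3}
FOLLOW(B) = {2, 3}
FOLLOW(C) = {$, 2}
FOLLOW(S) = {$}
Therefore, FOLLOW(A) = {2, 3}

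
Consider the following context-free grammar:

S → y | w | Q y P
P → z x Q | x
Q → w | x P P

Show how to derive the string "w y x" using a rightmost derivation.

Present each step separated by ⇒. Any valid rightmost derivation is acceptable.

S ⇒ Q y P ⇒ Q y x ⇒ w y x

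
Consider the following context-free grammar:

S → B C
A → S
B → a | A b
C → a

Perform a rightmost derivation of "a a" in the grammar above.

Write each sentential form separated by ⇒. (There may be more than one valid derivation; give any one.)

S ⇒ B C ⇒ B a ⇒ a a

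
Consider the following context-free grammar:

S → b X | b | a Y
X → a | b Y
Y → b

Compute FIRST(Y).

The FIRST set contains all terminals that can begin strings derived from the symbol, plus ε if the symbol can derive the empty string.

We compute FIRST(Y) using the standard algorithm.
FIRST(S) = {a, b}
FIRST(X) = {a, b}
FIRST(Y) = {b}
Therefore, FIRST(Y) = {b}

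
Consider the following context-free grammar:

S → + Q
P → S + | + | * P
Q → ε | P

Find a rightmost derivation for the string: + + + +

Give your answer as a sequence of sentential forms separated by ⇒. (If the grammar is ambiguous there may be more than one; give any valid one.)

S ⇒ + Q ⇒ + P ⇒ + S + ⇒ + + Q + ⇒ + + P + ⇒ + + + +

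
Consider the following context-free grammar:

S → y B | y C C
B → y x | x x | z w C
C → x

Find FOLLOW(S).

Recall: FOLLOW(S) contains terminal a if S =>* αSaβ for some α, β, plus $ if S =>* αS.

We compute FOLLOW(S) using the standard algorithm.
FOLLOW(S) starts with {$}.
FIRST(B) = {x, y, z}
FIRST(C) = {x}
FIRST(S) = {y}
FOLLOW(B) = {$}
FOLLOW(C) = {$, x}
FOLLOW(S) = {$}
Therefore, FOLLOW(S) = {$}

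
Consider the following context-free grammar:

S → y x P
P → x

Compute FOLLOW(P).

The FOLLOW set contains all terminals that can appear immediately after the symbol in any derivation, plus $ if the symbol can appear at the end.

We compute FOLLOW(P) using the standard algorithm.
FOLLOW(S) starts with {$}.
FIRST(P) = {x}
FIRST(S) = {y}
FOLLOW(P) = {$}
FOLLOW(S) = {$}
Therefore, FOLLOW(P) = {$}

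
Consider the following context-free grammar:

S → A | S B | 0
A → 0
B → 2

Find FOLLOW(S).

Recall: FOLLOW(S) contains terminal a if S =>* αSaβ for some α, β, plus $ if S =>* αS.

We compute FOLLOW(S) using the standard algorithm.
FOLLOW(S) starts with {$}.
FIRST(A) = {0}
FIRST(B) = {2}
FIRST(S) = {0}
FOLLOW(A) = {$, 2}
FOLLOW(B) = {$, 2}
FOLLOW(S) = {$, 2}
Therefore, FOLLOW(S) = {$, 2}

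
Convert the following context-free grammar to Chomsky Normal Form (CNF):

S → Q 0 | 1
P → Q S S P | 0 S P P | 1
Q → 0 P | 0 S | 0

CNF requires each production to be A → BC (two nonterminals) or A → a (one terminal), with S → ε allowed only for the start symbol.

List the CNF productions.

T0 → 0; S → 1; P → 1; Q → 0; S → Q T0; P → Q X0; X0 → S X1; X1 → S P; P → T0 X2; X2 → S X3; X3 → P P; Q → T0 P; Q → T0 S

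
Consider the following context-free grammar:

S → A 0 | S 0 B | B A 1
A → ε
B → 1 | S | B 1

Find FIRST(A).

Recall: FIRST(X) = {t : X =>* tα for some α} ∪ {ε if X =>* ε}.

We compute FIRST(A) using the standard algorithm.
FIRST(A) = {ε}
FIRST(B) = {0, 1}
FIRST(S) = {0, 1}
Therefore, FIRST(A) = {ε}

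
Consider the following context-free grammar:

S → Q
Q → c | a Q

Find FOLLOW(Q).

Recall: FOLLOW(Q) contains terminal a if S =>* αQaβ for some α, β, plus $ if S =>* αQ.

We compute FOLLOW(Q) using the standard algorithm.
FOLLOW(S) starts with {$}.
FIRST(Q) = {a, c}
FIRST(S) = {a, c}
FOLLOW(Q) = {$}
FOLLOW(S) = {$}
Therefore, FOLLOW(Q) = {$}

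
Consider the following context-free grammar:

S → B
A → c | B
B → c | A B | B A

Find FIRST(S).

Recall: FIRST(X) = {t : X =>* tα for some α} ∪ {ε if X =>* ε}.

We compute FIRST(S) using the standard algorithm.
FIRST(A) = {c}
FIRST(B) = {c}
FIRST(S) = {c}
Therefore, FIRST(S) = {c}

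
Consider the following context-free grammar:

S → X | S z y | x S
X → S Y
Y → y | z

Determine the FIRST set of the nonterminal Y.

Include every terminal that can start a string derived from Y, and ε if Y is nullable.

We compute FIRST(Y) using the standard algorithm.
FIRST(S) = {x}
FIRST(X) = {x}
FIRST(Y) = {y, z}
Therefore, FIRST(Y) = {y, z}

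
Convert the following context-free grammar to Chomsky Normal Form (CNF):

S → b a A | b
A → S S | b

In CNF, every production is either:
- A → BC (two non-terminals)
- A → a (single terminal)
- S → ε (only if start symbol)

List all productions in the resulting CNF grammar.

TB → b; TA → a; S → b; A → b; S → TB X0; X0 → TA A; A → S S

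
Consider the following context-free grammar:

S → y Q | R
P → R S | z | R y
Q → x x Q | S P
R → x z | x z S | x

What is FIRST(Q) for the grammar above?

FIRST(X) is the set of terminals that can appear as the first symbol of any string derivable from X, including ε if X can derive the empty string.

We compute FIRST(Q) using the standard algorithm.
FIRST(P) = {x, z}
FIRST(Q) = {x, y}
FIRST(R) = {x}
FIRST(S) = {x, y}
Therefore, FIRST(Q) = {x, y}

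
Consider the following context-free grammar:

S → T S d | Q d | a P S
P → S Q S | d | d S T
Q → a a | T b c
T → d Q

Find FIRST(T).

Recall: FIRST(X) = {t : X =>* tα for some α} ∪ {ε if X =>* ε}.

We compute FIRST(T) using the standard algorithm.
FIRST(P) = {a, d}
FIRST(Q) = {a, d}
FIRST(S) = {a, d}
FIRST(T) = {d}
Therefore, FIRST(T) = {d}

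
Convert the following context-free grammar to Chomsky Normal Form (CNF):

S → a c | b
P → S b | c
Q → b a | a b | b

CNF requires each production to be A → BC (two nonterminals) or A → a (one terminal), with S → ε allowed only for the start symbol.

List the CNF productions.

TA → a; TC → c; S → b; TB → b; P → c; Q → b; S → TA TC; P → S TB; Q → TB TA; Q → TA TB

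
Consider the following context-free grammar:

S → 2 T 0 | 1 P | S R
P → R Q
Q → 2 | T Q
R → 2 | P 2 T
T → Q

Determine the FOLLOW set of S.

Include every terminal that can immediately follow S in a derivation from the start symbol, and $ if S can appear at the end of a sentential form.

We compute FOLLOW(S) using the standard algorithm.
FOLLOW(S) starts with {$}.
FIRST(P) = {2}
FIRST(Q) = {2}
FIRST(R) = {2}
FIRST(S) = {1, 2}
FIRST(T) = {2}
FOLLOW(P) = {$, 2}
FOLLOW(Q) = {$, 0, 2}
FOLLOW(R) = {$, 2}
FOLLOW(S) = {$, 2}
FOLLOW(T) = {$, 0, 2}
Therefore, FOLLOW(S) = {$, 2}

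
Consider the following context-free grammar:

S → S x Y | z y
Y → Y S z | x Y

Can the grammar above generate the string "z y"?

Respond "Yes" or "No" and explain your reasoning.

Yes - a valid derivation exists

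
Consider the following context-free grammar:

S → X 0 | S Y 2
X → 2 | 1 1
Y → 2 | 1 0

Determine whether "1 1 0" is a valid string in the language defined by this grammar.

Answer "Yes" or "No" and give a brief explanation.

Yes - a valid derivation exists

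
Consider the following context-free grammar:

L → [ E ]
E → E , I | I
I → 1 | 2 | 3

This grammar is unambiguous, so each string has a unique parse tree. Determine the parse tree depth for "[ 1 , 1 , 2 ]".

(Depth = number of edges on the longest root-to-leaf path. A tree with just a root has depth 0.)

5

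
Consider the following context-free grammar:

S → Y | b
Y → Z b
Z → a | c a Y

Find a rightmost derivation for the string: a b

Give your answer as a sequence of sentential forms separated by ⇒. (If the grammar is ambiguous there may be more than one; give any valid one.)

S ⇒ Y ⇒ Z b ⇒ a b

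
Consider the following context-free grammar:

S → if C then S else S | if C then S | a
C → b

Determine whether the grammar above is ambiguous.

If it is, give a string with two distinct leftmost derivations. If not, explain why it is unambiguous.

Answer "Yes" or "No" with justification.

Yes - the string 'if b then if b then a else a' has two distinct leftmost derivations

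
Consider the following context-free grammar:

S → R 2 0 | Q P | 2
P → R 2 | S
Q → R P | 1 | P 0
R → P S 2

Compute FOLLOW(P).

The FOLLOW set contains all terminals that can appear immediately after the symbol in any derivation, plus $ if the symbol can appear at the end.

We compute FOLLOW(P) using the standard algorithm.
FOLLOW(S) starts with {$}.
FIRST(P) = {1, 2}
FIRST(Q) = {1, 2}
FIRST(R) = {1, 2}
FIRST(S) = {1, 2}
FOLLOW(P) = {$, 0, 1, 2}
FOLLOW(Q) = {1, 2}
FOLLOW(R) = {1, 2}
FOLLOW(S) = {$, 0, 1, 2}
Therefore, FOLLOW(P) = {$, 0, 1, 2}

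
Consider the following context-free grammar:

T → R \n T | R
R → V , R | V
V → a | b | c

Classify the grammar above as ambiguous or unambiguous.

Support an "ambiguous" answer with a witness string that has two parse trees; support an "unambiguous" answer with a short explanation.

Unambiguous - every string in the language has a unique parse tree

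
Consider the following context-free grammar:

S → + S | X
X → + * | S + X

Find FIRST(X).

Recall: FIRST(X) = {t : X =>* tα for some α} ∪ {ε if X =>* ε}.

We compute FIRST(X) using the standard algorithm.
FIRST(S) = {+}
FIRST(X) = {+}
Therefore, FIRST(X) = {+}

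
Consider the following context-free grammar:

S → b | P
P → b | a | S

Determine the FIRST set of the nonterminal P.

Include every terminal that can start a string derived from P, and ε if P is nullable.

We compute FIRST(P) using the standard algorithm.
FIRST(P) = {a, b}
FIRST(S) = {a, b}
Therefore, FIRST(P) = {a, b}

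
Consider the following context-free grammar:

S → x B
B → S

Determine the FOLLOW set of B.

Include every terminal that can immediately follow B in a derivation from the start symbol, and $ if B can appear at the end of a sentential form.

We compute FOLLOW(B) using the standard algorithm.
FOLLOW(S) starts with {$}.
FIRST(B) = {x}
FIRST(S) = {x}
FOLLOW(B) = {$}
FOLLOW(S) = {$}
Therefore, FOLLOW(B) = {$}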